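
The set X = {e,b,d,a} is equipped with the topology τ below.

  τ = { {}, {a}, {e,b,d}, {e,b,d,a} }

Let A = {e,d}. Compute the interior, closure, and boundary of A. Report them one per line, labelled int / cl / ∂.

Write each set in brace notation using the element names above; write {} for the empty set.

opens ⊆ A: {}; union → int = {}
complement {b,a}; its interior {a}; cl(A) = X∖{a} = {e,b,d}
boundary = {e,b,d} ∖ {} = {e,b,d}

int(A) = {}
cl(A)  = {e,b,d}
∂A     = {e,b,d}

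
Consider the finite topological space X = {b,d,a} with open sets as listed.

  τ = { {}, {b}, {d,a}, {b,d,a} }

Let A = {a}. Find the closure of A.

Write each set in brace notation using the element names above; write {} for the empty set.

X∖A={b,d}, int(X∖A)={b}, hence cl(A)={d,a}

{d,a}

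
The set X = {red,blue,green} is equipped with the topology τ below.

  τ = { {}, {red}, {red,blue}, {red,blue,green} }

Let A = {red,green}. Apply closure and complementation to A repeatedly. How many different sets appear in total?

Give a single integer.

6

complement {blue}; its interior {}; cl(A) = X∖{} = {red,blue,green}
With k = closure, c = complement:
  1. A     = {red,green}
  2. kA    = {red,blue,green}
  3. cA    = {blue}
  4. ckA   = {}
  5. kcA   = {blue,green}
  6. ckcA  = {red}
k, c of each give nothing new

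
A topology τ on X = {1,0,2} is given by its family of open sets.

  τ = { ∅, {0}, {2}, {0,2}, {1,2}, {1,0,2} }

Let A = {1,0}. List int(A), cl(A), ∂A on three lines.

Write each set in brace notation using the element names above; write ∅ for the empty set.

int(A) = {0}
cl(A)  = {1,0}
∂A     = {1}

open subsets of A: ∅, {0}; so int(A) = {0}
closure: X∖int(X∖A) = X∖{2} = {1,0}
∂A = {1,0} minus {0} = {1}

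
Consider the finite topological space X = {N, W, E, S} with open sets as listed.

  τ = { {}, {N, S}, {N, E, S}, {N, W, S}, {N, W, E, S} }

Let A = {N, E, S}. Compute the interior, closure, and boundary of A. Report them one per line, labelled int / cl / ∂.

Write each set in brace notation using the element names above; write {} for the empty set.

U open, U⊆A: {}, {N, S}, {N, E, S}. int(A) = ⋃ = {N, E, S}
X∖A={W}, int(X∖A)={}, hence cl(A)={N, W, E, S}
∂A: remove int from cl → {W}

int(A) = {N, E, S}
cl(A)  = {N, W, E, S}
∂A     = {W}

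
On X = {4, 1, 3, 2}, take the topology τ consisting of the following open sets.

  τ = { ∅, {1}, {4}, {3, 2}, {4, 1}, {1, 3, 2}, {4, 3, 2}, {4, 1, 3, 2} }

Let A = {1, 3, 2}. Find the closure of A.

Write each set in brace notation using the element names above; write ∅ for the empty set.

X∖A={4}, int(X∖A)={4}, hence cl(A)={1, 3, 2}

{1, 3, 2}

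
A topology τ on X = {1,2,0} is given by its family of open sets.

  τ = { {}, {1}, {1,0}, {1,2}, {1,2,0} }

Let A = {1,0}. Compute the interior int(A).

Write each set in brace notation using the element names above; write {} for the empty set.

{1,0}

U open, U⊆A: {}, {1}, {1,0}. int(A) = ⋃ = {1,0}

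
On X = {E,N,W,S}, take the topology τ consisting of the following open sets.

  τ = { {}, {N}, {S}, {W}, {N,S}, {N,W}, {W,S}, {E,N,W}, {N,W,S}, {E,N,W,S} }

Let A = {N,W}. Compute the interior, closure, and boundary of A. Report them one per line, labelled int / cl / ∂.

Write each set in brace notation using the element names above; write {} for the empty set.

interior: largest open inside A is {N,W} (from {}, {N}, {W}, {N,W})
cl via duality: int({E,S}) = {S}, so X∖{S} = {E,N,W}
cl∖int = {E}

int(A) = {N,W}
cl(A)  = {E,N,W}
∂A     = {E}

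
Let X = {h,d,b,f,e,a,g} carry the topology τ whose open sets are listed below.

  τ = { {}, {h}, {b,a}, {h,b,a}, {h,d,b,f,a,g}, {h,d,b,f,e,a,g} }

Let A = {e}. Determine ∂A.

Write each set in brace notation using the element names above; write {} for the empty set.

{e}

opens ⊆ A: {}; union → int = {}
complement {h,d,b,f,a,g}; its interior {h,d,b,f,a,g}; cl(A) = X∖{h,d,b,f,a,g} = {e}
boundary = {e} ∖ {} = {e}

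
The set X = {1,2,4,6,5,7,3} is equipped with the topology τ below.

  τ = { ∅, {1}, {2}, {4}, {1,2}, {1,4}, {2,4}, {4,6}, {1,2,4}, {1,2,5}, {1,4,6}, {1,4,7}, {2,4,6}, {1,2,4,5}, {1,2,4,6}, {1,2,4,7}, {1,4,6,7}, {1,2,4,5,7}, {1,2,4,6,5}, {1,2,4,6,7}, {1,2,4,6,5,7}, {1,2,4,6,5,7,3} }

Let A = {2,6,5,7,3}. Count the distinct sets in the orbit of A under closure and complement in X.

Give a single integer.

X∖A={1,4}, int(X∖A)={1,4}, hence cl(A)={2,6,5,7,3}
Orbit (k=closure, c=complement):
  1. A     = {2,6,5,7,3}
  2. cA    = {1,4}
  3. kcA   = {1,4,6,5,7,3}
  4. ckcA  = {2}
  5. kckcA = {2,5,3}
  6. ckckcA = {1,4,6,7}
(closed under both — stop)

6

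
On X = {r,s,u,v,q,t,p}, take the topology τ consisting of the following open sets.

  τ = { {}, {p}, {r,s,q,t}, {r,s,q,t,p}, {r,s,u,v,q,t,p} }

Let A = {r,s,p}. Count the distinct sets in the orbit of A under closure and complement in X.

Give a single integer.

closure: X∖int(X∖A) = X∖{} = {r,s,u,v,q,t,p}
Let k=closure and c=complement:
  1. A     = {r,s,p}
  2. kA    = {r,s,u,v,q,t,p}
  3. cA    = {u,v,q,t}
  4. ckA   = {}
  5. kcA   = {r,s,u,v,q,t}
  6. ckcA  = {p}
  7. kckcA = {u,v,p}
  8. ckckcA = {r,s,q,t}
— saturated at 8

8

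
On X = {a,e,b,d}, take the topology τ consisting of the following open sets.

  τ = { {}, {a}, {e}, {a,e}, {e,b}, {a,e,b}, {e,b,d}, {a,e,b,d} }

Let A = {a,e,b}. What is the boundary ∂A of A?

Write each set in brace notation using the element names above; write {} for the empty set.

{d}

interior: largest open inside A is {a,e,b} (from {}, {e}, {a}, {a,e}, {e,b}, {a,e,b})
cl via duality: int({d}) = {}, so X∖{} = {a,e,b,d}
cl∖int = {d}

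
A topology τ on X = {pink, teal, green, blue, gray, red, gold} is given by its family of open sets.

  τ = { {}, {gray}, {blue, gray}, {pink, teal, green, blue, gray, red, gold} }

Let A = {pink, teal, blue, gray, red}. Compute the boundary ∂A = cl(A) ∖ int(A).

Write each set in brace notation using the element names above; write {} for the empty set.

U open, U⊆A: {}, {gray}, {blue, gray}. int(A) = ⋃ = {blue, gray}
X∖A={green, gold}, int(X∖A)={}, hence cl(A)={pink, teal, green, blue, gray, red, gold}
∂A: remove int from cl → {pink, teal, green, red, gold}

{pink, teal, green, red, gold}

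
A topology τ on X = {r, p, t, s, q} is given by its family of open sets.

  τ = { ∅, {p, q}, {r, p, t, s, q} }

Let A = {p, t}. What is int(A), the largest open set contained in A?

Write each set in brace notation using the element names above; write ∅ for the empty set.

open subsets of A: ∅; so int(A) = ∅

∅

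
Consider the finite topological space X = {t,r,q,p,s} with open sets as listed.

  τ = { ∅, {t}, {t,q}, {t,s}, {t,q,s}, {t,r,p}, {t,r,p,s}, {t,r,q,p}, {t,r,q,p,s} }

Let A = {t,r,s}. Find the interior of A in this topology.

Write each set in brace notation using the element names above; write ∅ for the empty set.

{t,s}

interior: largest open inside A is {t,s} (from ∅, {t}, {t,s})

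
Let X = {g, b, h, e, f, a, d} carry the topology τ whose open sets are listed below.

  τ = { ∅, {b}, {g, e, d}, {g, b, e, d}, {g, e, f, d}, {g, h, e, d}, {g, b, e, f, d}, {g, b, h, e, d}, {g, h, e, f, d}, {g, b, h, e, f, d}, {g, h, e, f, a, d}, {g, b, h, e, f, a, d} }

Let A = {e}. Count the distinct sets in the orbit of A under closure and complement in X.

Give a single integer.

6

complement {g, b, h, f, a, d}; its interior {b}; cl(A) = X∖{b} = {g, h, e, f, a, d}
With k = closure, c = complement:
  1. A     = {e}
  2. kA    = {g, h, e, f, a, d}
  3. cA    = {g, b, h, f, a, d}
  4. ckA   = {b}
  5. kcA   = {g, b, h, e, f, a, d}
  6. ckcA  = ∅
k, c of each give nothing new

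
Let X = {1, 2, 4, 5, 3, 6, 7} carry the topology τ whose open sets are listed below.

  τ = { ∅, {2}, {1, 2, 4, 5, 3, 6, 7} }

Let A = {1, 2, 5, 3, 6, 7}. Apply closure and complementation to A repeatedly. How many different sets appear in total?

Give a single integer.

6

closure: X∖int(X∖A) = X∖∅ = {1, 2, 4, 5, 3, 6, 7}
Let k=closure and c=complement:
  1. A     = {1, 2, 5, 3, 6, 7}
  2. kA    = {1, 2, 4, 5, 3, 6, 7}
  3. cA    = {4}
  4. ckA   = ∅
  5. kcA   = {1, 4, 5, 3, 6, 7}
  6. ckcA  = {2}
— saturated at 6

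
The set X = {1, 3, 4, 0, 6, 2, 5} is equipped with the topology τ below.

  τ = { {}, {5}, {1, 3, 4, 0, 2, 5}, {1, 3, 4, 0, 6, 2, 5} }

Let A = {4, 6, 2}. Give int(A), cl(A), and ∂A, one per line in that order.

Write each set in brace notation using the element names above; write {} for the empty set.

open subsets of A: {}; so int(A) = {}
closure: X∖int(X∖A) = X∖{5} = {1, 3, 4, 0, 6, 2}
∂A = {1, 3, 4, 0, 6, 2} minus {} = {1, 3, 4, 0, 6, 2}

int(A) = {}
cl(A)  = {1, 3, 4, 0, 6, 2}
∂A     = {1, 3, 4, 0, 6, 2}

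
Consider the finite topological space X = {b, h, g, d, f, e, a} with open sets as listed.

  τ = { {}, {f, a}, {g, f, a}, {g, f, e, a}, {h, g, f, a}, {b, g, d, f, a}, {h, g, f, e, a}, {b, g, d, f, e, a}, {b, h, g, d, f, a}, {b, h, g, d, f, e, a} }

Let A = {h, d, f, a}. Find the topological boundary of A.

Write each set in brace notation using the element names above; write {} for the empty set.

U open, U⊆A: {}, {f, a}. int(A) = ⋃ = {f, a}
X∖A={b, g, e}, int(X∖A)={}, hence cl(A)={b, h, g, d, f, e, a}
∂A: remove int from cl → {b, h, g, d, e}

{b, h, g, d, e}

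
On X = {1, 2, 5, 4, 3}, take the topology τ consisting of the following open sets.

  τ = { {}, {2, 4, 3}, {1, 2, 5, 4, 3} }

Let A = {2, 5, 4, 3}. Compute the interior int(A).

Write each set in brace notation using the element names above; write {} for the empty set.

{2, 4, 3}

U open, U⊆A: {}, {2, 4, 3}. int(A) = ⋃ = {2, 4, 3}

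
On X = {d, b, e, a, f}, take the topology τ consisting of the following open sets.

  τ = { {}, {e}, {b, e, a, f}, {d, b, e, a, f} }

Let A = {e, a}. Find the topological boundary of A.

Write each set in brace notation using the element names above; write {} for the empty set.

{d, b, a, f}

opens ⊆ A: {}, {e}; union → int = {e}
complement {d, b, f}; its interior {}; cl(A) = X∖{} = {d, b, e, a, f}
boundary = {d, b, e, a, f} ∖ {e} = {d, b, a, f}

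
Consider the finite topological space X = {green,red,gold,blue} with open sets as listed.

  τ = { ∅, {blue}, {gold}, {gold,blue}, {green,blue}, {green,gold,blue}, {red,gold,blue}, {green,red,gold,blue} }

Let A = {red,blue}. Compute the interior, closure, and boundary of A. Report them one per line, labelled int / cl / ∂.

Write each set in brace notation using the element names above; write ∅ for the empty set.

open subsets of A: ∅, {blue}; so int(A) = {blue}
closure: X∖int(X∖A) = X∖{gold} = {green,red,blue}
∂A = {green,red,blue} minus {blue} = {green,red}

int(A) = {blue}
cl(A)  = {green,red,blue}
∂A     = {green,red}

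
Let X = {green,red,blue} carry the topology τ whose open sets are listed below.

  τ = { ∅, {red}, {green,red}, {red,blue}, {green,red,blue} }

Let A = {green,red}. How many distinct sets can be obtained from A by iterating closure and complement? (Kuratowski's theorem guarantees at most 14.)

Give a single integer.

4

cl via duality: int({blue}) = ∅, so X∖∅ = {green,red,blue}
Write k for closure, c for complement:
  1. A     = {green,red}
  2. kA    = {green,red,blue}
  3. cA    = {blue}
  4. ckA   = ∅
applying k or c yields no new set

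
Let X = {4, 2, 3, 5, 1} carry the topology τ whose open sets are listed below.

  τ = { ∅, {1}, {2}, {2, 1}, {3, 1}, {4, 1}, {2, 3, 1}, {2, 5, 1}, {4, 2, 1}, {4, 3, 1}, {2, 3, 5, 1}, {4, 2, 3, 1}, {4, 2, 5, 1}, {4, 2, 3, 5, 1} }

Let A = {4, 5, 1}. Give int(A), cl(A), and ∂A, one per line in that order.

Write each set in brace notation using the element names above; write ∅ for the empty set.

int(A) = {4, 1}
cl(A)  = {4, 3, 5, 1}
∂A     = {3, 5}

U open, U⊆A: ∅, {1}, {4, 1}. int(A) = ⋃ = {4, 1}
X∖A={2, 3}, int(X∖A)={2}, hence cl(A)={4, 3, 5, 1}
∂A: remove int from cl → {3, 5}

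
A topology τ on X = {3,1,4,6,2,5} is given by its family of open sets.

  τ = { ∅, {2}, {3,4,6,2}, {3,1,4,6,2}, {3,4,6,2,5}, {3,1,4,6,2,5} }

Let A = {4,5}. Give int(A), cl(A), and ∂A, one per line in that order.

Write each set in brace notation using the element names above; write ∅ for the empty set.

int(A) = ∅
cl(A)  = {3,1,4,6,5}
∂A     = {3,1,4,6,5}

interior: largest open inside A is ∅ (from ∅)
cl via duality: int({3,1,6,2}) = {2}, so X∖{2} = {3,1,4,6,5}
cl∖int = {3,1,4,6,5}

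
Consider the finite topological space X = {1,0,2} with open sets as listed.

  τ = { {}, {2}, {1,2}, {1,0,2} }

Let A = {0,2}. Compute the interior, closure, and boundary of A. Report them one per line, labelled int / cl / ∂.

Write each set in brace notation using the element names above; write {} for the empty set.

int(A) = {2}
cl(A)  = {1,0,2}
∂A     = {1,0}

opens ⊆ A: {}, {2}; union → int = {2}
complement {1}; its interior {}; cl(A) = X∖{} = {1,0,2}
boundary = {1,0,2} ∖ {2} = {1,0}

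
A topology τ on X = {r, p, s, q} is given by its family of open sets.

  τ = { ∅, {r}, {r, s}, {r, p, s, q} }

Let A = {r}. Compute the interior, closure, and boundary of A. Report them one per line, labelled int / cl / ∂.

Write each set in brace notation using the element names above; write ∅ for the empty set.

open subsets of A: ∅, {r}; so int(A) = {r}
closure: X∖int(X∖A) = X∖∅ = {r, p, s, q}
∂A = {r, p, s, q} minus {r} = {p, s, q}

int(A) = {r}
cl(A)  = {r, p, s, q}
∂A     = {p, s, q}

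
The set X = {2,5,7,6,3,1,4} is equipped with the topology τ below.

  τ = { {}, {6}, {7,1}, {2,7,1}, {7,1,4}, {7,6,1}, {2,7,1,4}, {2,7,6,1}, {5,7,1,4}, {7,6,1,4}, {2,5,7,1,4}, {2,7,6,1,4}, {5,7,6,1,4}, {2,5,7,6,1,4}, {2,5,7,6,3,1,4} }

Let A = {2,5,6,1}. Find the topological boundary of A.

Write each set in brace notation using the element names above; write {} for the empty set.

U open, U⊆A: {}, {6}. int(A) = ⋃ = {6}
X∖A={7,3,4}, int(X∖A)={}, hence cl(A)={2,5,7,6,3,1,4}
∂A: remove int from cl → {2,5,7,3,1,4}

{2,5,7,3,1,4}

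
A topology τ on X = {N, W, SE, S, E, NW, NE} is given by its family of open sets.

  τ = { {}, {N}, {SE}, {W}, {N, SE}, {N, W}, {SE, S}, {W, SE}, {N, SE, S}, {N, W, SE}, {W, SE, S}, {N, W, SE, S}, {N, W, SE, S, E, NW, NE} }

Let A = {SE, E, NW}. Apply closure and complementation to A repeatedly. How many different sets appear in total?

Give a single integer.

8

closure: X∖int(X∖A) = X∖{N, W} = {SE, S, E, NW, NE}
Let k=closure and c=complement:
  1. A     = {SE, E, NW}
  2. kA    = {SE, S, E, NW, NE}
  3. cA    = {N, W, S, NE}
  4. ckA   = {N, W}
  5. kcA   = {N, W, S, E, NW, NE}
  6. kckA  = {N, W, E, NW, NE}
  7. ckcA  = {SE}
  8. ckckA = {SE, S}
— saturated at 8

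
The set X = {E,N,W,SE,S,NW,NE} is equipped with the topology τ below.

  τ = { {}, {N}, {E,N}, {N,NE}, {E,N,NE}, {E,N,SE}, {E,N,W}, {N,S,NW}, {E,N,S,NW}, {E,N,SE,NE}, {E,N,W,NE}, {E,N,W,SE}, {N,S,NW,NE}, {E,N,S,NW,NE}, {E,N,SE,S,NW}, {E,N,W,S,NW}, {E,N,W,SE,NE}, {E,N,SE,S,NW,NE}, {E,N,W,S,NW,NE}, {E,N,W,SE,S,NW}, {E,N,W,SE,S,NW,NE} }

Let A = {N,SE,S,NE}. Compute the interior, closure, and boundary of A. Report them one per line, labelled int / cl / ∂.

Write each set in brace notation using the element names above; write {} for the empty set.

int(A) = {N,NE}
cl(A)  = {E,N,W,SE,S,NW,NE}
∂A     = {E,W,SE,S,NW}

open subsets of A: {}, {N}, {N,NE}; so int(A) = {N,NE}
closure: X∖int(X∖A) = X∖{} = {E,N,W,SE,S,NW,NE}
∂A = {E,N,W,SE,S,NW,NE} minus {N,NE} = {E,W,SE,S,NW}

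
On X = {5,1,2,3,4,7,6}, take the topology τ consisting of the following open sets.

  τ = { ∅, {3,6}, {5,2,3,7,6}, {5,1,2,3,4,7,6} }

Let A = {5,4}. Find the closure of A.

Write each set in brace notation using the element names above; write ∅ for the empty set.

cl via duality: int({1,2,3,7,6}) = {3,6}, so X∖{3,6} = {5,1,2,4,7}

{5,1,2,4,7}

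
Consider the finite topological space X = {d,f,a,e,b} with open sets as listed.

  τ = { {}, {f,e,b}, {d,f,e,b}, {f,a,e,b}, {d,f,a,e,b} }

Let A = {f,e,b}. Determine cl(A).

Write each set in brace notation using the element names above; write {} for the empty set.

{d,f,a,e,b}

X∖A={d,a}, int(X∖A)={}, hence cl(A)={d,f,a,e,b}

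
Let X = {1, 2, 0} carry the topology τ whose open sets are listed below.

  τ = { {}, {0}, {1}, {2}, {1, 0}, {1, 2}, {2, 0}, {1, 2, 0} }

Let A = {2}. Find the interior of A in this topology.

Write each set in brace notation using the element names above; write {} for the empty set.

open subsets of A: {}, {2}; so int(A) = {2}

{2}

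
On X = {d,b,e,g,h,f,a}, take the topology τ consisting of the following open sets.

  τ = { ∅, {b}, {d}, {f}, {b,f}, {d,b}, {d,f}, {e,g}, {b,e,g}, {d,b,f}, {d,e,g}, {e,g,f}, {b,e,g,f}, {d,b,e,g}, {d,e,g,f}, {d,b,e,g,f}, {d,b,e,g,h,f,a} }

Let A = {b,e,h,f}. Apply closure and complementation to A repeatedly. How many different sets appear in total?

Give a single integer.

10

X∖A={d,g,a}, int(X∖A)={d}, hence cl(A)={b,e,g,h,f,a}
Orbit (k=closure, c=complement):
  1. A     = {b,e,h,f}
  2. kA    = {b,e,g,h,f,a}
  3. cA    = {d,g,a}
  4. ckA   = {d}
  5. kcA   = {d,e,g,h,a}
  6. kckA  = {d,h,a}
  7. ckcA  = {b,f}
  8. ckckA = {b,e,g,f}
  9. kckcA = {b,h,f,a}
  10. ckckcA = {d,e,g}
(closed under both — stop)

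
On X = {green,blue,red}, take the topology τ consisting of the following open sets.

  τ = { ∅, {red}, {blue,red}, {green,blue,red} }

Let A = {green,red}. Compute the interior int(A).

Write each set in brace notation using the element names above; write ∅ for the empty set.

opens ⊆ A: ∅, {red}; union → int = {red}

{red}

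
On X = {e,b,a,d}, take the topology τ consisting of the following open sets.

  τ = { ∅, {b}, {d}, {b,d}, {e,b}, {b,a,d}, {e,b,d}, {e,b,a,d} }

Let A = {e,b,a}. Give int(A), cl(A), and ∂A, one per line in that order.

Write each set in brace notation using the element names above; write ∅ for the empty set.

interior: largest open inside A is {e,b} (from ∅, {b}, {e,b})
cl via duality: int({d}) = {d}, so X∖{d} = {e,b,a}
cl∖int = {a}

int(A) = {e,b}
cl(A)  = {e,b,a}
∂A     = {a}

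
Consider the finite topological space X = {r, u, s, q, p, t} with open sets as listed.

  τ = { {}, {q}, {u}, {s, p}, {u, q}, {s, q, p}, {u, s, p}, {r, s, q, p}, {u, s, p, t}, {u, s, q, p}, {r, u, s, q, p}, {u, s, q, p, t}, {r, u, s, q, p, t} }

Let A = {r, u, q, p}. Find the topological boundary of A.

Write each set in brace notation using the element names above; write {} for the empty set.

opens ⊆ A: {}, {q}, {u}, {u, q}; union → int = {u, q}
complement {s, t}; its interior {}; cl(A) = X∖{} = {r, u, s, q, p, t}
boundary = {r, u, s, q, p, t} ∖ {u, q} = {r, s, p, t}

{r, s, p, t}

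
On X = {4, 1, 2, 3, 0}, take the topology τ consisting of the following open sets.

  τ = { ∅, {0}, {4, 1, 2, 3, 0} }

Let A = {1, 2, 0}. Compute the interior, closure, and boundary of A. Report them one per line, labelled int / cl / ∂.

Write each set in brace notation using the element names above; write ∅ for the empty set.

interior: largest open inside A is {0} (from ∅, {0})
cl via duality: int({4, 3}) = ∅, so X∖∅ = {4, 1, 2, 3, 0}
cl∖int = {4, 1, 2, 3}

int(A) = {0}
cl(A)  = {4, 1, 2, 3, 0}
∂A     = {4, 1, 2, 3}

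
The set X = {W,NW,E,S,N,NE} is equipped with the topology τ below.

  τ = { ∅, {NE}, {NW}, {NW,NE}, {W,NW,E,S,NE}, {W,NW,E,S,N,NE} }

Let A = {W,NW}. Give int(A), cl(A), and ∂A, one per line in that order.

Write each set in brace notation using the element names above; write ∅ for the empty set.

int(A) = {NW}
cl(A)  = {W,NW,E,S,N}
∂A     = {W,E,S,N}

open subsets of A: ∅, {NW}; so int(A) = {NW}
closure: X∖int(X∖A) = X∖{NE} = {W,NW,E,S,N}
∂A = {W,NW,E,S,N} minus {NW} = {W,E,S,N}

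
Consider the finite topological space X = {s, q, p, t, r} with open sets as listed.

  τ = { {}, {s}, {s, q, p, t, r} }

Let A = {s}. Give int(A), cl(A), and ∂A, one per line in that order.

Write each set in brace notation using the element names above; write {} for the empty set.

open subsets of A: {}, {s}; so int(A) = {s}
closure: X∖int(X∖A) = X∖{} = {s, q, p, t, r}
∂A = {s, q, p, t, r} minus {s} = {q, p, t, r}

int(A) = {s}
cl(A)  = {s, q, p, t, r}
∂A     = {q, p, t, r}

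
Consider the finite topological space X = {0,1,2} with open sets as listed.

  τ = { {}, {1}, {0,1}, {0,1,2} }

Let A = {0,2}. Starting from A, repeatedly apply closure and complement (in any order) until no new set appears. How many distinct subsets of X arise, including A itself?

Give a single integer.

X∖A={1}, int(X∖A)={1}, hence cl(A)={0,2}
Orbit (k=closure, c=complement):
  1. A     = {0,2}
  2. cA    = {1}
  3. kcA   = {0,1,2}
  4. ckcA  = {}
(closed under both — stop)

4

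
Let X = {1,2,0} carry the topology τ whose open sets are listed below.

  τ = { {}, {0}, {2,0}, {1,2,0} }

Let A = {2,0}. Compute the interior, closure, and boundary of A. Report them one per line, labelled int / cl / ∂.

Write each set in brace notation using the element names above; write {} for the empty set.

open subsets of A: {}, {0}, {2,0}; so int(A) = {2,0}
closure: X∖int(X∖A) = X∖{} = {1,2,0}
∂A = {1,2,0} minus {2,0} = {1}

int(A) = {2,0}
cl(A)  = {1,2,0}
∂A     = {1}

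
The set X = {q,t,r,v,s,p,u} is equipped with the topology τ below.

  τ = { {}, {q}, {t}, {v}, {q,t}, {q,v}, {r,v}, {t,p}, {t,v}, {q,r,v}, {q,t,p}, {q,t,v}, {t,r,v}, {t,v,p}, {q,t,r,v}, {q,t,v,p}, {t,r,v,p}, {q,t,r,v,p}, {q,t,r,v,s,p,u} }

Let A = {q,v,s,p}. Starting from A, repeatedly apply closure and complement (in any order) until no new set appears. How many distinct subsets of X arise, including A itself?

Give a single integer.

10

complement {t,r,u}; its interior {t}; cl(A) = X∖{t} = {q,r,v,s,p,u}
With k = closure, c = complement:
  1. A     = {q,v,s,p}
  2. kA    = {q,r,v,s,p,u}
  3. cA    = {t,r,u}
  4. ckA   = {t}
  5. kcA   = {t,r,s,p,u}
  6. kckA  = {t,s,p,u}
  7. ckcA  = {q,v}
  8. ckckA = {q,r,v}
  9. kckcA = {q,r,v,s,u}
  10. ckckcA = {t,p}
k, c of each give nothing new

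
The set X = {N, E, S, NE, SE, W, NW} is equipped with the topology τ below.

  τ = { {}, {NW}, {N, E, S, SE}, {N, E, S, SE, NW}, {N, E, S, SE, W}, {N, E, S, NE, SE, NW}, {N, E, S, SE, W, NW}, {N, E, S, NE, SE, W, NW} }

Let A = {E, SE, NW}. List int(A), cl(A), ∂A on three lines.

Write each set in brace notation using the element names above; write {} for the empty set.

opens ⊆ A: {}, {NW}; union → int = {NW}
complement {N, S, NE, W}; its interior {}; cl(A) = X∖{} = {N, E, S, NE, SE, W, NW}
boundary = {N, E, S, NE, SE, W, NW} ∖ {NW} = {N, E, S, NE, SE, W}

int(A) = {NW}
cl(A)  = {N, E, S, NE, SE, W, NW}
∂A     = {N, E, S, NE, SE, W}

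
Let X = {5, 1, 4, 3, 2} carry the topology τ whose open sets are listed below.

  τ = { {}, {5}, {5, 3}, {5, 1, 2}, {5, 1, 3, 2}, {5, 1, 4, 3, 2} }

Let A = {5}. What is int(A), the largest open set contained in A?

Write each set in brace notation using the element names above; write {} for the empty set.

{5}

interior: largest open inside A is {5} (from {}, {5})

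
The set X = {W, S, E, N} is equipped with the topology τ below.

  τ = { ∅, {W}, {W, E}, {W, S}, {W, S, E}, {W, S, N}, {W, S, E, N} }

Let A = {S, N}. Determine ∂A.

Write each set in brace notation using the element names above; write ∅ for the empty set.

{S, N}

open subsets of A: ∅; so int(A) = ∅
closure: X∖int(X∖A) = X∖{W, E} = {S, N}
∂A = {S, N} minus ∅ = {S, N}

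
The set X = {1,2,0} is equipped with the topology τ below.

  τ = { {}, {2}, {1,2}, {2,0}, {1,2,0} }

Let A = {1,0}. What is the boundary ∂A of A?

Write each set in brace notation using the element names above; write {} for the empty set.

{1,0}

open subsets of A: {}; so int(A) = {}
closure: X∖int(X∖A) = X∖{2} = {1,0}
∂A = {1,0} minus {} = {1,0}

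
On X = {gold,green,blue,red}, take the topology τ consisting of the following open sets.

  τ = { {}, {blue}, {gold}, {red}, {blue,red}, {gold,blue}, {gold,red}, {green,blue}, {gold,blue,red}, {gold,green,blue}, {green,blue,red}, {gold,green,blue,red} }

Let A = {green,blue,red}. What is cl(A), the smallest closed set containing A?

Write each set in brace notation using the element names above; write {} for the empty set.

{green,blue,red}

cl via duality: int({gold}) = {gold}, so X∖{gold} = {green,blue,red}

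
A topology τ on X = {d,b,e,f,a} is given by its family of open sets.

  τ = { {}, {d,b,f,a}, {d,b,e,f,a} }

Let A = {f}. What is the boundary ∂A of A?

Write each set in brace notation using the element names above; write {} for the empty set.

{d,b,e,f,a}

interior: largest open inside A is {} (from {})
cl via duality: int({d,b,e,a}) = {}, so X∖{} = {d,b,e,f,a}
cl∖int = {d,b,e,f,a}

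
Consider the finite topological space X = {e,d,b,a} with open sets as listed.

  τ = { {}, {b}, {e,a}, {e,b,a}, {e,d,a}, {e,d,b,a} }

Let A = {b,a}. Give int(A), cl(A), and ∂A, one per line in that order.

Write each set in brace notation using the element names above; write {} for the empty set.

int(A) = {b}
cl(A)  = {e,d,b,a}
∂A     = {e,d,a}

opens ⊆ A: {}, {b}; union → int = {b}
complement {e,d}; its interior {}; cl(A) = X∖{} = {e,d,b,a}
boundary = {e,d,b,a} ∖ {b} = {e,d,a}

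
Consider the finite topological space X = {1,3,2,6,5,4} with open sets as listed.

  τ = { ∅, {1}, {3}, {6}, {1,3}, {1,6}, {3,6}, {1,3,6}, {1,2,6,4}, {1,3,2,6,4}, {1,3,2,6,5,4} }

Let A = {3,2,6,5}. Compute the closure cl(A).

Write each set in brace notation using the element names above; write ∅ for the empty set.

cl via duality: int({1,4}) = {1}, so X∖{1} = {3,2,6,5,4}

{3,2,6,5,4}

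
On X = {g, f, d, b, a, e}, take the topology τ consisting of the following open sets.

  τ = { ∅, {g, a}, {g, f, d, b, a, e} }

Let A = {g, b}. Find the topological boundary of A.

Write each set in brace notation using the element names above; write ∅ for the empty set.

opens ⊆ A: ∅; union → int = ∅
complement {f, d, a, e}; its interior ∅; cl(A) = X∖∅ = {g, f, d, b, a, e}
boundary = {g, f, d, b, a, e} ∖ ∅ = {g, f, d, b, a, e}

{g, f, d, b, a, e}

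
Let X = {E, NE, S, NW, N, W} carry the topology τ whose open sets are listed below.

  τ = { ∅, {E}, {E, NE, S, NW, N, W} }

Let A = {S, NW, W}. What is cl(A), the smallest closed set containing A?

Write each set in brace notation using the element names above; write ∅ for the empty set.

{NE, S, NW, N, W}

closure: X∖int(X∖A) = X∖{E} = {NE, S, NW, N, W}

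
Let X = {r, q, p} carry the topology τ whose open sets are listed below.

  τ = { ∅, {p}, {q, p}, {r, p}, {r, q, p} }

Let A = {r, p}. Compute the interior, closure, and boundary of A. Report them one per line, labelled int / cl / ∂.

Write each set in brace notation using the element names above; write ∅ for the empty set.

int(A) = {r, p}
cl(A)  = {r, q, p}
∂A     = {q}

interior: largest open inside A is {r, p} (from ∅, {p}, {r, p})
cl via duality: int({q}) = ∅, so X∖∅ = {r, q, p}
cl∖int = {q}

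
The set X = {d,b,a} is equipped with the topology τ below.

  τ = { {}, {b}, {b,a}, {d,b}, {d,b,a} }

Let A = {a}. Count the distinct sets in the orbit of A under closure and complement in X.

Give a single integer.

complement {d,b}; its interior {d,b}; cl(A) = X∖{d,b} = {a}
With k = closure, c = complement:
  1. A     = {a}
  2. cA    = {d,b}
  3. kcA   = {d,b,a}
  4. ckcA  = {}
k, c of each give nothing new

4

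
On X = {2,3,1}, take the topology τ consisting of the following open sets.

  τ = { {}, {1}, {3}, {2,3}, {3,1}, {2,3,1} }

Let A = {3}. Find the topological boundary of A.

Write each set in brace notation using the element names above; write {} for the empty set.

{2}

open subsets of A: {}, {3}; so int(A) = {3}
closure: X∖int(X∖A) = X∖{1} = {2,3}
∂A = {2,3} minus {3} = {2}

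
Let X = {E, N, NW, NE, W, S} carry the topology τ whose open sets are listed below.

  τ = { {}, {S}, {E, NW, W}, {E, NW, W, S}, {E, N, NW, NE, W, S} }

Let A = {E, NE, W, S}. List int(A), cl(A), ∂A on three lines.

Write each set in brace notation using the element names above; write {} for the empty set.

int(A) = {S}
cl(A)  = {E, N, NW, NE, W, S}
∂A     = {E, N, NW, NE, W}

interior: largest open inside A is {S} (from {}, {S})
cl via duality: int({N, NW}) = {}, so X∖{} = {E, N, NW, NE, W, S}
cl∖int = {E, N, NW, NE, W}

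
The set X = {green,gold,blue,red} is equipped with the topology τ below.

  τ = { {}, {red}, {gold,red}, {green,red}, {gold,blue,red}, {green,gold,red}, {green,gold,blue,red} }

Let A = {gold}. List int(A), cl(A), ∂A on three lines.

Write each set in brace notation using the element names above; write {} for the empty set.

interior: largest open inside A is {} (from {})
cl via duality: int({green,blue,red}) = {green,red}, so X∖{green,red} = {gold,blue}
cl∖int = {gold,blue}

int(A) = {}
cl(A)  = {gold,blue}
∂A     = {gold,blue}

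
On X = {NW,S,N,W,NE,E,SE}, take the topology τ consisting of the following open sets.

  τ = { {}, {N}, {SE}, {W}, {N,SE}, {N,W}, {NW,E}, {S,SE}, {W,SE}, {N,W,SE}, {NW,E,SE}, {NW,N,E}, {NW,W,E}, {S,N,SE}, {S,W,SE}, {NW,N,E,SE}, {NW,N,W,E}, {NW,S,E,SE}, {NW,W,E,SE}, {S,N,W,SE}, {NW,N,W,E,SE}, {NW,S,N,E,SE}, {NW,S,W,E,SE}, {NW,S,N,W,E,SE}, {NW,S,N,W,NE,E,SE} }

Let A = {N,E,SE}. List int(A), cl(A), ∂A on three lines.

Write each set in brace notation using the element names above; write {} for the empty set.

int(A) = {N,SE}
cl(A)  = {NW,S,N,NE,E,SE}
∂A     = {NW,S,NE,E}

U open, U⊆A: {}, {N}, {SE}, {N,SE}. int(A) = ⋃ = {N,SE}
X∖A={NW,S,W,NE}, int(X∖A)={W}, hence cl(A)={NW,S,N,NE,E,SE}
∂A: remove int from cl → {NW,S,NE,E}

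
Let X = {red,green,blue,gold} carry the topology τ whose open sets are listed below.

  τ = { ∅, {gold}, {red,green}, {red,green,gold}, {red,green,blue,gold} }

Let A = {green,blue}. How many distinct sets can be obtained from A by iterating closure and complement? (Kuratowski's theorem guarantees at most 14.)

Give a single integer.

8

closure: X∖int(X∖A) = X∖{gold} = {red,green,blue}
Let k=closure and c=complement:
  1. A     = {green,blue}
  2. kA    = {red,green,blue}
  3. cA    = {red,gold}
  4. ckA   = {gold}
  5. kcA   = {red,green,blue,gold}
  6. kckA  = {blue,gold}
  7. ckcA  = ∅
  8. ckckA = {red,green}
— saturated at 8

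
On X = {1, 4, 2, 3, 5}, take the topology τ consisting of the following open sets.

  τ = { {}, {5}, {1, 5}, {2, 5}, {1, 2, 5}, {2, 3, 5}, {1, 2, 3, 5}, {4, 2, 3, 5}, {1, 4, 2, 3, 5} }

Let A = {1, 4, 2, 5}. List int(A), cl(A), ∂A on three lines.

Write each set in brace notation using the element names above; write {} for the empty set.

int(A) = {1, 2, 5}
cl(A)  = {1, 4, 2, 3, 5}
∂A     = {4, 3}

open subsets of A: {}, {5}, {1, 5}, {2, 5}, {1, 2, 5}; so int(A) = {1, 2, 5}
closure: X∖int(X∖A) = X∖{} = {1, 4, 2, 3, 5}
∂A = {1, 4, 2, 3, 5} minus {1, 2, 5} = {4, 3}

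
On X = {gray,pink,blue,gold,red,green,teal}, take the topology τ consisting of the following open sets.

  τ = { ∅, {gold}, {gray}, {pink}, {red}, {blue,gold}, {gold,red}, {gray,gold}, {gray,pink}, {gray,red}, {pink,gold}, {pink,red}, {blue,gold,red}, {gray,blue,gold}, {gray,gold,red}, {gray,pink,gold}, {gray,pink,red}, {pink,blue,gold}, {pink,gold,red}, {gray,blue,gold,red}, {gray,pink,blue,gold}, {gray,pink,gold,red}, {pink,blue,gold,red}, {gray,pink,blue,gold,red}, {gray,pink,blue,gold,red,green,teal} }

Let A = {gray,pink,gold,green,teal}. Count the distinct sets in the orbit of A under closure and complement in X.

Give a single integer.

8

complement {blue,red}; its interior {red}; cl(A) = X∖{red} = {gray,pink,blue,gold,green,teal}
With k = closure, c = complement:
  1. A     = {gray,pink,gold,green,teal}
  2. kA    = {gray,pink,blue,gold,green,teal}
  3. cA    = {blue,red}
  4. ckA   = {red}
  5. kcA   = {blue,red,green,teal}
  6. kckA  = {red,green,teal}
  7. ckcA  = {gray,pink,gold}
  8. ckckA = {gray,pink,blue,gold}
k, c of each give nothing new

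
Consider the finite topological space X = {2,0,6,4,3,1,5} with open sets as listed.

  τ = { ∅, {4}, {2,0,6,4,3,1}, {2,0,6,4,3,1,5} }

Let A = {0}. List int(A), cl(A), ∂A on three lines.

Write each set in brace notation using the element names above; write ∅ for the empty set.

int(A) = ∅
cl(A)  = {2,0,6,3,1,5}
∂A     = {2,0,6,3,1,5}

opens ⊆ A: ∅; union → int = ∅
complement {2,6,4,3,1,5}; its interior {4}; cl(A) = X∖{4} = {2,0,6,3,1,5}
boundary = {2,0,6,3,1,5} ∖ ∅ = {2,0,6,3,1,5}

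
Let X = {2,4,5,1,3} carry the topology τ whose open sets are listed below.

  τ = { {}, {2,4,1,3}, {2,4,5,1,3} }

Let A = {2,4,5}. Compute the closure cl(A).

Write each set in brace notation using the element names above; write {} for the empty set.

X∖A={1,3}, int(X∖A)={}, hence cl(A)={2,4,5,1,3}

{2,4,5,1,3}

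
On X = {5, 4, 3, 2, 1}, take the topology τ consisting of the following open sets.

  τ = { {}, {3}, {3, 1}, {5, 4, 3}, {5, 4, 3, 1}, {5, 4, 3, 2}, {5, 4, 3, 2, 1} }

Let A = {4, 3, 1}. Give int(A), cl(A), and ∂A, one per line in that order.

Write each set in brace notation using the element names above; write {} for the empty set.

opens ⊆ A: {}, {3}, {3, 1}; union → int = {3, 1}
complement {5, 2}; its interior {}; cl(A) = X∖{} = {5, 4, 3, 2, 1}
boundary = {5, 4, 3, 2, 1} ∖ {3, 1} = {5, 4, 2}

int(A) = {3, 1}
cl(A)  = {5, 4, 3, 2, 1}
∂A     = {5, 4, 2}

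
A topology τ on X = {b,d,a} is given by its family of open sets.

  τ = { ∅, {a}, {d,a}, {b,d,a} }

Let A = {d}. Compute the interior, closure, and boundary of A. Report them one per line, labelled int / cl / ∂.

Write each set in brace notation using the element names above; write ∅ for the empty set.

int(A) = ∅
cl(A)  = {b,d}
∂A     = {b,d}

opens ⊆ A: ∅; union → int = ∅
complement {b,a}; its interior {a}; cl(A) = X∖{a} = {b,d}
boundary = {b,d} ∖ ∅ = {b,d}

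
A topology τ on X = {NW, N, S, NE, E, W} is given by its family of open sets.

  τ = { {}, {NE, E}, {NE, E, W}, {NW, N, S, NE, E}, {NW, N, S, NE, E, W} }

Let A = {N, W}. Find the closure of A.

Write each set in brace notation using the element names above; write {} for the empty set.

{NW, N, S, W}

complement {NW, S, NE, E}; its interior {NE, E}; cl(A) = X∖{NE, E} = {NW, N, S, W}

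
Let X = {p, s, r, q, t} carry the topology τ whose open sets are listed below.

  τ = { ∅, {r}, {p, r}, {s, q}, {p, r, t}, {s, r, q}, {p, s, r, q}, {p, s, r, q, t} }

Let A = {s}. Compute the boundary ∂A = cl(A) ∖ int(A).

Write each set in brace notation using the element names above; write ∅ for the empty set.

{s, q}

U open, U⊆A: ∅. int(A) = ⋃ = ∅
X∖A={p, r, q, t}, int(X∖A)={p, r, t}, hence cl(A)={s, q}
∂A: remove int from cl → {s, q}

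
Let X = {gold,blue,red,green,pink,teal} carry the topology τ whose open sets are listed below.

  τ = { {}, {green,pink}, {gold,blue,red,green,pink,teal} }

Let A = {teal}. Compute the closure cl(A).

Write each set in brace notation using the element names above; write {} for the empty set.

complement {gold,blue,red,green,pink}; its interior {green,pink}; cl(A) = X∖{green,pink} = {gold,blue,red,teal}

{gold,blue,red,teal}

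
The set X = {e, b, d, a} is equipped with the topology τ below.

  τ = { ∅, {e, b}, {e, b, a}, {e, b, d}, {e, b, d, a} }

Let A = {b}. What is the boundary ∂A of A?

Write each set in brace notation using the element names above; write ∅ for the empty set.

U open, U⊆A: ∅. int(A) = ⋃ = ∅
X∖A={e, d, a}, int(X∖A)=∅, hence cl(A)={e, b, d, a}
∂A: remove int from cl → {e, b, d, a}

{e, b, d, a}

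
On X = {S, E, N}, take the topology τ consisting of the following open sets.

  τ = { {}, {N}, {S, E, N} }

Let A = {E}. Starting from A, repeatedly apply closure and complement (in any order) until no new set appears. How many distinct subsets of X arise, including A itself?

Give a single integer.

complement {S, N}; its interior {N}; cl(A) = X∖{N} = {S, E}
With k = closure, c = complement:
  1. A     = {E}
  2. kA    = {S, E}
  3. cA    = {S, N}
  4. ckA   = {N}
  5. kcA   = {S, E, N}
  6. ckcA  = {}
k, c of each give nothing new

6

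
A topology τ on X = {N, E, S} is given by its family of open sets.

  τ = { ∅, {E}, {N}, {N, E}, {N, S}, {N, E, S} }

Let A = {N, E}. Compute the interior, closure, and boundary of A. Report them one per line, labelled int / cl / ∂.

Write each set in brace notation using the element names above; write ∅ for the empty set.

int(A) = {N, E}
cl(A)  = {N, E, S}
∂A     = {S}

U open, U⊆A: ∅, {E}, {N}, {N, E}. int(A) = ⋃ = {N, E}
X∖A={S}, int(X∖A)=∅, hence cl(A)={N, E, S}
∂A: remove int from cl → {S}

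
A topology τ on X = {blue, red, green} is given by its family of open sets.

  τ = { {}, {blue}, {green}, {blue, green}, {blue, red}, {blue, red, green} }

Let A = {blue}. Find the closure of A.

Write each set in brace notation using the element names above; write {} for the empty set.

cl via duality: int({red, green}) = {green}, so X∖{green} = {blue, red}

{blue, red}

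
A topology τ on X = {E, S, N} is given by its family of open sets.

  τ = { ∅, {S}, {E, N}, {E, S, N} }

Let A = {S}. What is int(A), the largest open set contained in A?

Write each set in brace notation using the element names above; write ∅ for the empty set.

U open, U⊆A: ∅, {S}. int(A) = ⋃ = {S}

{S}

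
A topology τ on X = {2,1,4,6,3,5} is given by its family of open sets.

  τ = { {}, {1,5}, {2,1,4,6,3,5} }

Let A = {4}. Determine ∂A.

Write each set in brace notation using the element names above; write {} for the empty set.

{2,4,6,3}

U open, U⊆A: {}. int(A) = ⋃ = {}
X∖A={2,1,6,3,5}, int(X∖A)={1,5}, hence cl(A)={2,4,6,3}
∂A: remove int from cl → {2,4,6,3}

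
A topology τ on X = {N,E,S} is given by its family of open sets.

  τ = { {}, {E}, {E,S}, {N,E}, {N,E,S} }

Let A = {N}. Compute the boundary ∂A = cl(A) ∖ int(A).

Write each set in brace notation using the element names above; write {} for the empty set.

U open, U⊆A: {}. int(A) = ⋃ = {}
X∖A={E,S}, int(X∖A)={E,S}, hence cl(A)={N}
∂A: remove int from cl → {N}

{N}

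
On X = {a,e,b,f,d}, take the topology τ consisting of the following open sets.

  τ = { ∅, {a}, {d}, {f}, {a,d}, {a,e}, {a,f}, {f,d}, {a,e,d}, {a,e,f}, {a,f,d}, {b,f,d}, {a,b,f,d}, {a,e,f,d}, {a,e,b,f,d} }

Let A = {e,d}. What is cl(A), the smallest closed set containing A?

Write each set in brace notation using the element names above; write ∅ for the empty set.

{e,b,d}

closure: X∖int(X∖A) = X∖{a,f} = {e,b,d}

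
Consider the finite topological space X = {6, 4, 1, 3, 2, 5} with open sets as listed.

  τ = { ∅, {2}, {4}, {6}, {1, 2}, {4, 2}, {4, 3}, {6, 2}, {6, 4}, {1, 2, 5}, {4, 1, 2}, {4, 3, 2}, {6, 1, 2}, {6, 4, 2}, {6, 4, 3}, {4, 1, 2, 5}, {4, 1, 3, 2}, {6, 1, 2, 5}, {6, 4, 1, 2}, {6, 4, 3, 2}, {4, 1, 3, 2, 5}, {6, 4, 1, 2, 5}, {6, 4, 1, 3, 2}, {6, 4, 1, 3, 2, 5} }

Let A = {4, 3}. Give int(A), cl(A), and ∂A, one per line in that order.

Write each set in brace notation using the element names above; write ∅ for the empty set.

U open, U⊆A: ∅, {4}, {4, 3}. int(A) = ⋃ = {4, 3}
X∖A={6, 1, 2, 5}, int(X∖A)={6, 1, 2, 5}, hence cl(A)={4, 3}
∂A: remove int from cl → ∅

int(A) = {4, 3}
cl(A)  = {4, 3}
∂A     = ∅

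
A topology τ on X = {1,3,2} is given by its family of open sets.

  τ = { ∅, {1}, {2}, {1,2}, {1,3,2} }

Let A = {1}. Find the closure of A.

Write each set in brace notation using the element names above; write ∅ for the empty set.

{1,3}

X∖A={3,2}, int(X∖A)={2}, hence cl(A)={1,3}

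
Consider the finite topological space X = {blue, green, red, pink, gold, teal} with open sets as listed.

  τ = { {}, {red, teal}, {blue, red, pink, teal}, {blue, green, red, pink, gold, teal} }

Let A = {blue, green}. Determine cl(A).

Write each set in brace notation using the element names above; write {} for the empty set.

{blue, green, pink, gold}

complement {red, pink, gold, teal}; its interior {red, teal}; cl(A) = X∖{red, teal} = {blue, green, pink, gold}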